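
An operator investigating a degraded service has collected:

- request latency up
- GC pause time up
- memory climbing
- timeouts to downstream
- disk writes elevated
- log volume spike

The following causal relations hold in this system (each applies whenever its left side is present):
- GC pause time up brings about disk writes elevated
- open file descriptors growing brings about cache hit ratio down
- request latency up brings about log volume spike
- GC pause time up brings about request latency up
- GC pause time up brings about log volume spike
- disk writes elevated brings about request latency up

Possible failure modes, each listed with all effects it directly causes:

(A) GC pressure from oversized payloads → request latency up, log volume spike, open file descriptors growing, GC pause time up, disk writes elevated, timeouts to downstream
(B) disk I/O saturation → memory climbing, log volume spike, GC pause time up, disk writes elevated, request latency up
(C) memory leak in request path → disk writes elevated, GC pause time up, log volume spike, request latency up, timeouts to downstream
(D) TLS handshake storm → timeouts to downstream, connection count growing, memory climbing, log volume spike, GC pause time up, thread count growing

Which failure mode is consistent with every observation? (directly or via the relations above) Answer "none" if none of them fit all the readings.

D

Per-candidate check:
(A) GC pressure from oversized payloads — request latency up yes; GC pause time up yes; memory climbing NO; timeouts to downstream yes; disk writes elevated yes; log volume spike yes
(B) disk I/O saturation — request latency up yes; GC pause time up yes; memory climbing yes; timeouts to downstream NO; disk writes elevated yes; log volume spike yes
(C) memory leak in request path — does not account for memory climbing
(D) TLS handshake storm — request latency up yes (via GC pause time up → request latency up); GC pause time up yes; memory climbing yes; timeouts to downstream yes; disk writes elevated yes (via GC pause time up → disk writes elevated); log volume spike yes
(D) is the only candidate with no mismatches.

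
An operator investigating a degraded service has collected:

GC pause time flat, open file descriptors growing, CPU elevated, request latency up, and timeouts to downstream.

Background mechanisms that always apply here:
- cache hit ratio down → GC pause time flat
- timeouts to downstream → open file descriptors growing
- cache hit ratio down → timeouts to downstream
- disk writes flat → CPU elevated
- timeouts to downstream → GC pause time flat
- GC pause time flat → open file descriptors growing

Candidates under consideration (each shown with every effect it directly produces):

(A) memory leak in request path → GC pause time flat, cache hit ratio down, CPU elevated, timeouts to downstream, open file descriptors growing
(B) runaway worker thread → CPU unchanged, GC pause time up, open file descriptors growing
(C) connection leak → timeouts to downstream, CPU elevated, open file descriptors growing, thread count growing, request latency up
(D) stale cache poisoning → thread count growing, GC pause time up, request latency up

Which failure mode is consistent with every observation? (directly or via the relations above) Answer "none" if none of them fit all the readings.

Per-candidate check:
(A) memory leak in request path — GC pause time flat yes; open file descriptors growing yes; CPU elevated yes; request latency up NO; timeouts to downstream yes
(B) runaway worker thread — fails on GC pause time flat, CPU elevated, request latency up, timeouts to downstream (predicts GC pause time up, not GC pause time flat; predicts CPU unchanged, not CPU elevated)
(C) connection leak — GC pause time flat yes (by timeouts to downstream → GC pause time flat); open file descriptors growing yes; CPU elevated yes; request latency up yes; timeouts to downstream yes
(D) stale cache poisoning — fails on GC pause time flat, open file descriptors growing, CPU elevated, timeouts to downstream (predicts GC pause time up, not GC pause time flat)
(C) is the only candidate with no mismatches.

C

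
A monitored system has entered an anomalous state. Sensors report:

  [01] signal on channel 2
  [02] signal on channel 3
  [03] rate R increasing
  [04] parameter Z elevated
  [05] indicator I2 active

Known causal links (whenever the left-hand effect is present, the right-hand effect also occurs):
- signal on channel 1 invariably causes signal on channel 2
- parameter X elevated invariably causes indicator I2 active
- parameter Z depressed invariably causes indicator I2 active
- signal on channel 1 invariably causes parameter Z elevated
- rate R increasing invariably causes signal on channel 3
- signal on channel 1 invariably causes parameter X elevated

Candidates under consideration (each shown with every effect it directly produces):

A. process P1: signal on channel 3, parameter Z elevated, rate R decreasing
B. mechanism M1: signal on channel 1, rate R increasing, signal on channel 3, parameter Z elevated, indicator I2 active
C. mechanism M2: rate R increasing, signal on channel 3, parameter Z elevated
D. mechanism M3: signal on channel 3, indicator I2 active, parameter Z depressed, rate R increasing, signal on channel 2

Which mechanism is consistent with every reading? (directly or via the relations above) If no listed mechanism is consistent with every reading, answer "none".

Testing each hypothesis:
(A) process P1 — fails on signal on channel 2, rate R increasing, indicator I2 active (predicts rate R decreasing, not rate R increasing)
(B) mechanism M1 — accounts for every observation (signal on channel 2 by signal on channel 1 → signal on channel 2)
(C) mechanism M2 — signal on channel 2 miss; signal on channel 3 match; rate R increasing match; parameter Z elevated match; indicator I2 active miss
(D) mechanism M3 — signal on channel 2 match; signal on channel 3 match; rate R increasing match; parameter Z elevated miss; indicator I2 active match
(B) alone accounts for all the evidence.

B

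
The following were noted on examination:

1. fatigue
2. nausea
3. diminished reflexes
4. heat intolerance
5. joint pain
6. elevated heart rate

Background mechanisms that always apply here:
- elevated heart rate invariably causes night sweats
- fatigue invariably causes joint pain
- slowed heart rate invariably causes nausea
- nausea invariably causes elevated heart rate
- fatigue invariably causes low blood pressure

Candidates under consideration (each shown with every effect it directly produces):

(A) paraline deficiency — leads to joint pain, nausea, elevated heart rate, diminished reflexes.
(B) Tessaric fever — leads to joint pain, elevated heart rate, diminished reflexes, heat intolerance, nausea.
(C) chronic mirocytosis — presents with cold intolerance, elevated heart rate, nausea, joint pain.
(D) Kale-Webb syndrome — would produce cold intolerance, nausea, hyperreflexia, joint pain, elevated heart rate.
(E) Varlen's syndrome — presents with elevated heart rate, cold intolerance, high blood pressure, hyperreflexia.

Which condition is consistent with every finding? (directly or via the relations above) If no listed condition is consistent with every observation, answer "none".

none

Checking each candidate against the observations:
(A) paraline deficiency — does not account for fatigue, heat intolerance
(B) Tessaric fever — fatigue ✗; nausea ✓; diminished reflexes ✓; heat intolerance ✓; joint pain ✓; elevated heart rate ✓
(C) chronic mirocytosis — fatigue ✗; nausea ✓; diminished reflexes ✗; heat intolerance ✗; joint pain ✓; elevated heart rate ✓
(D) Kale-Webb syndrome — fails on fatigue, diminished reflexes, heat intolerance (predicts hyperreflexia, not diminished reflexes; predicts cold intolerance, not heat intolerance)
(E) Varlen's syndrome — fatigue ✗; nausea ✗; diminished reflexes ✗; heat intolerance ✗; joint pain ✗; elevated heart rate ✓
None of the listed candidates fits everything.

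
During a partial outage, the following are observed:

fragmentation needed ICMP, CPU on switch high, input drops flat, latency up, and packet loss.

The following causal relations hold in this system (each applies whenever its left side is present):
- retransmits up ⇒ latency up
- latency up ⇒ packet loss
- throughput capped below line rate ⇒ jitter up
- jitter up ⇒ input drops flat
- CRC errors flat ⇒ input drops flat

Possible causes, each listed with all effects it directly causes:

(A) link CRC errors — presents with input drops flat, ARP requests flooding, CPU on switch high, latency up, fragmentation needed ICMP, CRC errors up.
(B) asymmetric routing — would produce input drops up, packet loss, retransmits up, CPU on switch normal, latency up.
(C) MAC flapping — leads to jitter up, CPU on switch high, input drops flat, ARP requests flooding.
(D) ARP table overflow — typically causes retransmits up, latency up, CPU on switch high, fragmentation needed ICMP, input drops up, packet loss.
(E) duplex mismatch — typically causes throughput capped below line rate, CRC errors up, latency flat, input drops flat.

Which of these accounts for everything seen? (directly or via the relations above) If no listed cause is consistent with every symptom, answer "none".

A

Testing each hypothesis:
(A) link CRC errors — fragmentation needed ICMP match; CPU on switch high match; input drops flat match; latency up match; packet loss match (via latency up → packet loss)
(B) asymmetric routing — fragmentation needed ICMP miss; CPU on switch high miss; input drops flat miss; latency up match; packet loss match
(C) MAC flapping — fragmentation needed ICMP miss; CPU on switch high match; input drops flat match; latency up miss; packet loss miss
(D) ARP table overflow — fails on input drops flat (predicts input drops up, not input drops flat)
(E) duplex mismatch — fragmentation needed ICMP miss; CPU on switch high miss; input drops flat match; latency up miss; packet loss miss
(A) alone accounts for all the evidence.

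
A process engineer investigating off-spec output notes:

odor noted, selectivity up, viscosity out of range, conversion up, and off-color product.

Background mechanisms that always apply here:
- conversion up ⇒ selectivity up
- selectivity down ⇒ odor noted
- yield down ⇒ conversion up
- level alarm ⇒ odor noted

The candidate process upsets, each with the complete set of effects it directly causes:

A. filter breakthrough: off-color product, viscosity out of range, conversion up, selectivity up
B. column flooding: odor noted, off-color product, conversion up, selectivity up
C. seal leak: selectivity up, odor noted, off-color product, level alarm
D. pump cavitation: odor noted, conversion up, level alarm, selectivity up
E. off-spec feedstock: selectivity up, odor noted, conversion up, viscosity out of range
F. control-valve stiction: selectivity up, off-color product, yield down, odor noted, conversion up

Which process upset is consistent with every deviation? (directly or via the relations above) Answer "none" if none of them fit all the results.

none

Testing each hypothesis:
(A) filter breakthrough — odor noted -; selectivity up +; viscosity out of range +; conversion up +; off-color product +
(B) column flooding — does not account for viscosity out of range
(C) seal leak — odor noted +; selectivity up +; viscosity out of range -; conversion up -; off-color product +
(D) pump cavitation — odor noted +; selectivity up +; viscosity out of range -; conversion up +; off-color product -
(E) off-spec feedstock — odor noted +; selectivity up +; viscosity out of range +; conversion up +; off-color product -
(F) control-valve stiction — odor noted +; selectivity up +; viscosity out of range -; conversion up +; off-color product +
None of the listed candidates fits everything.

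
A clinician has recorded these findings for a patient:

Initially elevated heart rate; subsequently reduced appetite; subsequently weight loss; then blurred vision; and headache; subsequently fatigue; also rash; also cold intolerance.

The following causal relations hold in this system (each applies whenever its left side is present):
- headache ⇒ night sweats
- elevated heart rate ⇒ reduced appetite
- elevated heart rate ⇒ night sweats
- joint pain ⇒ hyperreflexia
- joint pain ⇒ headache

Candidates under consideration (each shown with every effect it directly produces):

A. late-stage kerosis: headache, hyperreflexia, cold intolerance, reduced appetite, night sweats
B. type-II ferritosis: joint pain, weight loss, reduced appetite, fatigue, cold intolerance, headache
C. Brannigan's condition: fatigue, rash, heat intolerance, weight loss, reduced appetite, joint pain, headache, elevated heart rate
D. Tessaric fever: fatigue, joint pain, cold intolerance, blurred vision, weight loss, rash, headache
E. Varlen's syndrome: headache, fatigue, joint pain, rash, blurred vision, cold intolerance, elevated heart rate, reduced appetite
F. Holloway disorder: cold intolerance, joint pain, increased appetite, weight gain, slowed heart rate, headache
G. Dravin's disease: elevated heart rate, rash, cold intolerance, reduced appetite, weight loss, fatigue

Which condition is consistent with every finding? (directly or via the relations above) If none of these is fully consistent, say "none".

none

Per-candidate check:
(A) late-stage kerosis — elevated heart rate ✗; reduced appetite ✓; weight loss ✗; blurred vision ✗; headache ✓; fatigue ✗; rash ✗; cold intolerance ✓
(B) type-II ferritosis — elevated heart rate ✗; reduced appetite ✓; weight loss ✓; blurred vision ✗; headache ✓; fatigue ✓; rash ✗; cold intolerance ✓
(C) Brannigan's condition — elevated heart rate ✓; reduced appetite ✓; weight loss ✓; blurred vision ✗; headache ✓; fatigue ✓; rash ✓; cold intolerance ✗
(D) Tessaric fever — elevated heart rate ✗; reduced appetite ✗; weight loss ✓; blurred vision ✓; headache ✓; fatigue ✓; rash ✓; cold intolerance ✓
(E) Varlen's syndrome — does not account for weight loss
(F) Holloway disorder — elevated heart rate ✗; reduced appetite ✗; weight loss ✗; blurred vision ✗; headache ✓; fatigue ✗; rash ✗; cold intolerance ✓
(G) Dravin's disease — elevated heart rate ✓; reduced appetite ✓; weight loss ✓; blurred vision ✗; headache ✗; fatigue ✓; rash ✓; cold intolerance ✓
None of the listed candidates fits everything.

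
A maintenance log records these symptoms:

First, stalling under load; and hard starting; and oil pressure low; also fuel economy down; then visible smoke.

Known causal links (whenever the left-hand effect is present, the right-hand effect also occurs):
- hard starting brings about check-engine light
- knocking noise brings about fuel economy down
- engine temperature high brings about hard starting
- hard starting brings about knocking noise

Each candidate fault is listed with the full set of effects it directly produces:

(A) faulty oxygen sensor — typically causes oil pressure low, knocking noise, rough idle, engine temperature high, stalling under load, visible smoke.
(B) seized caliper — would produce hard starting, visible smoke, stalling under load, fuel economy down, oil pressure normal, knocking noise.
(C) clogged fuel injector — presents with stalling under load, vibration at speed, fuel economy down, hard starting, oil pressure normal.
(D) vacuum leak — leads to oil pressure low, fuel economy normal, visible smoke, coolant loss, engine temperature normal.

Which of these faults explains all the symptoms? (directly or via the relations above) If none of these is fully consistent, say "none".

Testing each hypothesis:
(A) faulty oxygen sensor — stalling under load yes; hard starting yes (through engine temperature high → hard starting); oil pressure low yes; fuel economy down yes (through knocking noise → fuel economy down); visible smoke yes
(B) seized caliper — fails on oil pressure low (predicts oil pressure normal, not oil pressure low)
(C) clogged fuel injector — fails on oil pressure low, visible smoke (predicts oil pressure normal, not oil pressure low)
(D) vacuum leak — fails on stalling under load, hard starting, fuel economy down (predicts fuel economy normal, not fuel economy down)
(A) is the only candidate with no mismatches.

A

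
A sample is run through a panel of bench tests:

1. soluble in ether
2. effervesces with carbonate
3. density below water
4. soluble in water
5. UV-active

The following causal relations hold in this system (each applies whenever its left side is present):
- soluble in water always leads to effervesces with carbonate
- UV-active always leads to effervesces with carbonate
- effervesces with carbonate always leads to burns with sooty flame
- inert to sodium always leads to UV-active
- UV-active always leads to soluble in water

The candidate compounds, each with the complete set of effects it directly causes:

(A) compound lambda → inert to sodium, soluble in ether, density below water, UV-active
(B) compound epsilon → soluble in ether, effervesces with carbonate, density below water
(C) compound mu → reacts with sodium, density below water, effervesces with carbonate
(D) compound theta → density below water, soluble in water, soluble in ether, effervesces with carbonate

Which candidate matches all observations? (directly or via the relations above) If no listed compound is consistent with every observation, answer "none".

A

For each candidate, compare predicted effects to what was observed:
(A) compound lambda — accounts for every observation (effervesces with carbonate via UV-active → effervesces with carbonate)
(B) compound epsilon — does not account for soluble in water, UV-active
(C) compound mu — soluble in ether NO; effervesces with carbonate yes; density below water yes; soluble in water NO; UV-active NO
(D) compound theta — soluble in ether yes; effervesces with carbonate yes; density below water yes; soluble in water yes; UV-active NO
Only (A) is consistent with every observation.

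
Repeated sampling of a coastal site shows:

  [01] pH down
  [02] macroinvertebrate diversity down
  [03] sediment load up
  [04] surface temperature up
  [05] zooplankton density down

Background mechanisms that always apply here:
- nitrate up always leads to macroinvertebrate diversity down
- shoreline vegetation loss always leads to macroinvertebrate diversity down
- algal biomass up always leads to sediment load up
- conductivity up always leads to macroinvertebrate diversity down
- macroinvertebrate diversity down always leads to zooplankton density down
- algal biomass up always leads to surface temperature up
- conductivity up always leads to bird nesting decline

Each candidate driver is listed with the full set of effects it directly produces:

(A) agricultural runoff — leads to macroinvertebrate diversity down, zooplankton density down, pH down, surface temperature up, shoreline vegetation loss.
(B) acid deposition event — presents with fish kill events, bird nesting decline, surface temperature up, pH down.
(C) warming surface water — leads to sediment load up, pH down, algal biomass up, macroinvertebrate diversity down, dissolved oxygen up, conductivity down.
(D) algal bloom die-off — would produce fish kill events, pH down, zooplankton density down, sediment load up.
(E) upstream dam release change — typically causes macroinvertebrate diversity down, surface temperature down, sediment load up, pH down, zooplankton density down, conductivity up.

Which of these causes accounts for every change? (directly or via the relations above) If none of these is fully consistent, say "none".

For each candidate, compare predicted effects to what was observed:
(A) agricultural runoff — pH down ✓; macroinvertebrate diversity down ✓; sediment load up ✗; surface temperature up ✓; zooplankton density down ✓
(B) acid deposition event — pH down ✓; macroinvertebrate diversity down ✗; sediment load up ✗; surface temperature up ✓; zooplankton density down ✗
(C) warming surface water — pH down ✓; macroinvertebrate diversity down ✓; sediment load up ✓; surface temperature up ✓ (by algal biomass up → surface temperature up); zooplankton density down ✓ (by macroinvertebrate diversity down → zooplankton density down)
(D) algal bloom die-off — pH down ✓; macroinvertebrate diversity down ✗; sediment load up ✓; surface temperature up ✗; zooplankton density down ✓
(E) upstream dam release change — pH down ✓; macroinvertebrate diversity down ✓; sediment load up ✓; surface temperature up ✗; zooplankton density down ✓
Only (C) is consistent with every observation.

C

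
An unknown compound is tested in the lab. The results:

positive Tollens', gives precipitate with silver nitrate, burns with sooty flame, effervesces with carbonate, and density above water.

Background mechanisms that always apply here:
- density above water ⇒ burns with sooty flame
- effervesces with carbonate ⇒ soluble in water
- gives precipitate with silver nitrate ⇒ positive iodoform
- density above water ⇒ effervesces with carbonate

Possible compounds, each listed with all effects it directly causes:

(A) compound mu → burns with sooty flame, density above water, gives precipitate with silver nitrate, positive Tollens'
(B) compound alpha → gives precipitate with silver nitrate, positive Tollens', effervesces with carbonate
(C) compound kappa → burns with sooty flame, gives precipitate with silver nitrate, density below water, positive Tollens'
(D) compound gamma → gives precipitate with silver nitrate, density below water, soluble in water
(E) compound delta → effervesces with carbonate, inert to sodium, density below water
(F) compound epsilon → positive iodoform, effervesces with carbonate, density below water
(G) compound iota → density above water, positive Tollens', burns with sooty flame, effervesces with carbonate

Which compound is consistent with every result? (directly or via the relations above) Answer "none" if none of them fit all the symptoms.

Checking each candidate against the observations:
(A) compound mu — accounts for every observation (effervesces with carbonate via density above water → effervesces with carbonate)
(B) compound alpha — does not account for burns with sooty flame, density above water
(C) compound kappa — fails on effervesces with carbonate, density above water (predicts density below water, not density above water)
(D) compound gamma — positive Tollens' miss; gives precipitate with silver nitrate match; burns with sooty flame miss; effervesces with carbonate miss; density above water miss
(E) compound delta — positive Tollens' miss; gives precipitate with silver nitrate miss; burns with sooty flame miss; effervesces with carbonate match; density above water miss
(F) compound epsilon — positive Tollens' miss; gives precipitate with silver nitrate miss; burns with sooty flame miss; effervesces with carbonate match; density above water miss
(G) compound iota — does not account for gives precipitate with silver nitrate
(A) alone accounts for all the evidence.

A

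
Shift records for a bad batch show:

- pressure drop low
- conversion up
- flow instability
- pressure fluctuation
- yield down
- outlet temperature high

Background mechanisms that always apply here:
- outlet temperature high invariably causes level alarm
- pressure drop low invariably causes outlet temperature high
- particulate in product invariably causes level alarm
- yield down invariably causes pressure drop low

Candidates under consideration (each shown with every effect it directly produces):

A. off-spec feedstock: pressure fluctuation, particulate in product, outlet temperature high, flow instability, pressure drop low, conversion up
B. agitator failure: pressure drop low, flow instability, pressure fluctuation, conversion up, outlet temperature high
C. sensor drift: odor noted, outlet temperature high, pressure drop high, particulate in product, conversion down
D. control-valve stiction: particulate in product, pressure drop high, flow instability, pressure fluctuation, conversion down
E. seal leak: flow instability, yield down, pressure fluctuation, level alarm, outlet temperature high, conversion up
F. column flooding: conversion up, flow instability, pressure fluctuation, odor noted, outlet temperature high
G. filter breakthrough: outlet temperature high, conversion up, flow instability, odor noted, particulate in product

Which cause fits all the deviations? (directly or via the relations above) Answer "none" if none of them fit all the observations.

E

Testing each hypothesis:
(A) off-spec feedstock — pressure drop low ✓; conversion up ✓; flow instability ✓; pressure fluctuation ✓; yield down ✗; outlet temperature high ✓
(B) agitator failure — does not account for yield down
(C) sensor drift — pressure drop low ✗; conversion up ✗; flow instability ✗; pressure fluctuation ✗; yield down ✗; outlet temperature high ✓
(D) control-valve stiction — fails on pressure drop low, conversion up, yield down, outlet temperature high (predicts pressure drop high, not pressure drop low; predicts conversion down, not conversion up)
(E) seal leak — accounts for every observation (pressure drop low through yield down → pressure drop low)
(F) column flooding — does not account for pressure drop low, yield down
(G) filter breakthrough — does not account for pressure drop low, pressure fluctuation, yield down
(E) alone accounts for all the evidence.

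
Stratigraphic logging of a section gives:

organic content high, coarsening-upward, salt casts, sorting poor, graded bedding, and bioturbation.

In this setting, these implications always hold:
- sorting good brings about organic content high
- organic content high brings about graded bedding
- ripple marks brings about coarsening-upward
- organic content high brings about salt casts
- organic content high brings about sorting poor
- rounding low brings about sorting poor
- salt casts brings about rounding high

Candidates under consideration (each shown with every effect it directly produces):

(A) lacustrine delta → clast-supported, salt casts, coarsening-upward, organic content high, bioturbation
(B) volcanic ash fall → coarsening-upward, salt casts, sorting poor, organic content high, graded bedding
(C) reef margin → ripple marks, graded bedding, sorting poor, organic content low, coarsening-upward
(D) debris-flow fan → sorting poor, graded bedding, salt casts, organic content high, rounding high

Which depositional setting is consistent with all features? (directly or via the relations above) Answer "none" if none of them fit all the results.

A

For each candidate, compare predicted effects to what was observed:
(A) lacustrine delta — accounts for every observation (sorting poor through organic content high → sorting poor)
(B) volcanic ash fall — does not account for bioturbation
(C) reef margin — organic content high ✗; coarsening-upward ✓; salt casts ✗; sorting poor ✓; graded bedding ✓; bioturbation ✗
(D) debris-flow fan — does not account for coarsening-upward, bioturbation
Only (A) is consistent with every observation.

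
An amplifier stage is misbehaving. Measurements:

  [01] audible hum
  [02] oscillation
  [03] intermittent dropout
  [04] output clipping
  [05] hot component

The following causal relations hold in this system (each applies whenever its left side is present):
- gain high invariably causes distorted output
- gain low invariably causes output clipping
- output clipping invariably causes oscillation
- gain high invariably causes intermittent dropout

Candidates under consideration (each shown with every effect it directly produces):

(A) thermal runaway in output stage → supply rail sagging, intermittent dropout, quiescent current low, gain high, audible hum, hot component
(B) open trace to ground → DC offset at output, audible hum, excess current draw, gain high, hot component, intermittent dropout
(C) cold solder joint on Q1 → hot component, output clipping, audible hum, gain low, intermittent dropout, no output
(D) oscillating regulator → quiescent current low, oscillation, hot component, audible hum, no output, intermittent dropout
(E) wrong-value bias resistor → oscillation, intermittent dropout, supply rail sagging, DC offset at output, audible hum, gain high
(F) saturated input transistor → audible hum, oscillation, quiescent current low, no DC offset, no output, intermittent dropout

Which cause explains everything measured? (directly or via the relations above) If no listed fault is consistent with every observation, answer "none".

Per-candidate check:
(A) thermal runaway in output stage — audible hum +; oscillation -; intermittent dropout +; output clipping -; hot component +
(B) open trace to ground — does not account for oscillation, output clipping
(C) cold solder joint on Q1 — accounts for every observation (oscillation by output clipping → oscillation)
(D) oscillating regulator — does not account for output clipping
(E) wrong-value bias resistor — audible hum +; oscillation +; intermittent dropout +; output clipping -; hot component -
(F) saturated input transistor — does not account for output clipping, hot component
(C) alone accounts for all the evidence.

C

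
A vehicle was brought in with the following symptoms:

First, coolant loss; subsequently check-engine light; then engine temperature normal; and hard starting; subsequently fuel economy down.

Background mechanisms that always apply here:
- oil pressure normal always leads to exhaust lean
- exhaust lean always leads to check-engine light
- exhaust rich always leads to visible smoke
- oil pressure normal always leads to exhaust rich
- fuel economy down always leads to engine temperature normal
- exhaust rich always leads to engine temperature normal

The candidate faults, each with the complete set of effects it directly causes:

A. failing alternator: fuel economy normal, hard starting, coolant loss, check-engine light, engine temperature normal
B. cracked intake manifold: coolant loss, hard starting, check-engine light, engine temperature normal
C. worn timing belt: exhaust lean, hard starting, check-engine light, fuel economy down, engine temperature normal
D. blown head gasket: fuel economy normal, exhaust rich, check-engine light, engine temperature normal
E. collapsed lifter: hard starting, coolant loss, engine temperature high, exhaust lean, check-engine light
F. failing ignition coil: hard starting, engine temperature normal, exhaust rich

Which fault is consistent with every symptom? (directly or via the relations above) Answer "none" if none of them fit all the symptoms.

none

Per-candidate check:
(A) failing alternator — fails on fuel economy down (predicts fuel economy normal, not fuel economy down)
(B) cracked intake manifold — coolant loss ✓; check-engine light ✓; engine temperature normal ✓; hard starting ✓; fuel economy down ✗
(C) worn timing belt — coolant loss ✗; check-engine light ✓; engine temperature normal ✓; hard starting ✓; fuel economy down ✓
(D) blown head gasket — fails on coolant loss, hard starting, fuel economy down (predicts fuel economy normal, not fuel economy down)
(E) collapsed lifter — fails on engine temperature normal, fuel economy down (predicts engine temperature high, not engine temperature normal)
(F) failing ignition coil — does not account for coolant loss, check-engine light, fuel economy down
Every candidate fails on at least one observation.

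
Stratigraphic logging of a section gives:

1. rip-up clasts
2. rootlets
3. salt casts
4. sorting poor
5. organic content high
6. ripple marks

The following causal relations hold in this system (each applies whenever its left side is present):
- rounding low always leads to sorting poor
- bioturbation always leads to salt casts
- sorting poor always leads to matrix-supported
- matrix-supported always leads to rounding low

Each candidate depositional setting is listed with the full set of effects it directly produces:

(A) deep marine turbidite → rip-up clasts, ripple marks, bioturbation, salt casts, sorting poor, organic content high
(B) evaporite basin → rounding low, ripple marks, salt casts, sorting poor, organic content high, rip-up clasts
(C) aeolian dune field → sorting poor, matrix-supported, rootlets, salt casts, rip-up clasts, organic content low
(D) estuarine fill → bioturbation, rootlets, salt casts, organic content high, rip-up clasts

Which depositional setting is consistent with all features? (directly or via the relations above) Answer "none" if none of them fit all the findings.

Testing each hypothesis:
(A) deep marine turbidite — rip-up clasts yes; rootlets NO; salt casts yes; sorting poor yes; organic content high yes; ripple marks yes
(B) evaporite basin — rip-up clasts yes; rootlets NO; salt casts yes; sorting poor yes; organic content high yes; ripple marks yes
(C) aeolian dune field — fails on organic content high, ripple marks (predicts organic content low, not organic content high)
(D) estuarine fill — rip-up clasts yes; rootlets yes; salt casts yes; sorting poor NO; organic content high yes; ripple marks NO
No candidate is consistent with all observations.

none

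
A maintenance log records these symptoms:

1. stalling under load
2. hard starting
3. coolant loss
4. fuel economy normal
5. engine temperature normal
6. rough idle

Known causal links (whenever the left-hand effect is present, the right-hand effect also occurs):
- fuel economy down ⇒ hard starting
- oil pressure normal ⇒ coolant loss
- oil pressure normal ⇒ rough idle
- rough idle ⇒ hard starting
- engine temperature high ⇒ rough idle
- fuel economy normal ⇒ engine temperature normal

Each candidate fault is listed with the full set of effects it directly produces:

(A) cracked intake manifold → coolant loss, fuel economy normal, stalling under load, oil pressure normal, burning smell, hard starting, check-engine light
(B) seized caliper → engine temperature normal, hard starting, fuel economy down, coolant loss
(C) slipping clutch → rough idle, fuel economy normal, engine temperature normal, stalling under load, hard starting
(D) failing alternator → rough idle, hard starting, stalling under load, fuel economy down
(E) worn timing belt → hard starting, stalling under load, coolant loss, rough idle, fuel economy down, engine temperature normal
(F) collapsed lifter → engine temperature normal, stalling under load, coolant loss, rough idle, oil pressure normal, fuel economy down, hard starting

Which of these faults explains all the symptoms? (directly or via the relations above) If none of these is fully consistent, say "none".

A

Per-candidate check:
(A) cracked intake manifold — stalling under load ✓; hard starting ✓; coolant loss ✓; fuel economy normal ✓; engine temperature normal ✓ (via fuel economy normal → engine temperature normal); rough idle ✓ (via oil pressure normal → rough idle)
(B) seized caliper — fails on stalling under load, fuel economy normal, rough idle (predicts fuel economy down, not fuel economy normal)
(C) slipping clutch — stalling under load ✓; hard starting ✓; coolant loss ✗; fuel economy normal ✓; engine temperature normal ✓; rough idle ✓
(D) failing alternator — stalling under load ✓; hard starting ✓; coolant loss ✗; fuel economy normal ✗; engine temperature normal ✗; rough idle ✓
(E) worn timing belt — stalling under load ✓; hard starting ✓; coolant loss ✓; fuel economy normal ✗; engine temperature normal ✓; rough idle ✓
(F) collapsed lifter — stalling under load ✓; hard starting ✓; coolant loss ✓; fuel economy normal ✗; engine temperature normal ✓; rough idle ✓
(A) alone accounts for all the evidence.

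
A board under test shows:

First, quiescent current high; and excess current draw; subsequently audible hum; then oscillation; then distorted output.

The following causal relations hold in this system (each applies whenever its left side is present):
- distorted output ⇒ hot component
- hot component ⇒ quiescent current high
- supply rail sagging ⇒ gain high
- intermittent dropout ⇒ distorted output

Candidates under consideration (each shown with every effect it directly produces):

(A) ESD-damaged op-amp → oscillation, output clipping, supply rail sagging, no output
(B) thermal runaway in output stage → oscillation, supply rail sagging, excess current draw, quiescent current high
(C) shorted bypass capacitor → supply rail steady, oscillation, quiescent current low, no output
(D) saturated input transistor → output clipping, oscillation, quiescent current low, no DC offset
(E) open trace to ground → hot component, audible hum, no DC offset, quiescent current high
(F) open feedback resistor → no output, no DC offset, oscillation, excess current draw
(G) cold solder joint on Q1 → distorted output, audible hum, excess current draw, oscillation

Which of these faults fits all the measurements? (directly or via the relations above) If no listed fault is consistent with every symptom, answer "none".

For each candidate, compare predicted effects to what was observed:
(A) ESD-damaged op-amp — quiescent current high -; excess current draw -; audible hum -; oscillation +; distorted output -
(B) thermal runaway in output stage — does not account for audible hum, distorted output
(C) shorted bypass capacitor — quiescent current high -; excess current draw -; audible hum -; oscillation +; distorted output -
(D) saturated input transistor — quiescent current high -; excess current draw -; audible hum -; oscillation +; distorted output -
(E) open trace to ground — does not account for excess current draw, oscillation, distorted output
(F) open feedback resistor — quiescent current high -; excess current draw +; audible hum -; oscillation +; distorted output -
(G) cold solder joint on Q1 — accounts for every observation (quiescent current high through distorted output → hot component → quiescent current high)
(G) is the only candidate with no mismatches.

G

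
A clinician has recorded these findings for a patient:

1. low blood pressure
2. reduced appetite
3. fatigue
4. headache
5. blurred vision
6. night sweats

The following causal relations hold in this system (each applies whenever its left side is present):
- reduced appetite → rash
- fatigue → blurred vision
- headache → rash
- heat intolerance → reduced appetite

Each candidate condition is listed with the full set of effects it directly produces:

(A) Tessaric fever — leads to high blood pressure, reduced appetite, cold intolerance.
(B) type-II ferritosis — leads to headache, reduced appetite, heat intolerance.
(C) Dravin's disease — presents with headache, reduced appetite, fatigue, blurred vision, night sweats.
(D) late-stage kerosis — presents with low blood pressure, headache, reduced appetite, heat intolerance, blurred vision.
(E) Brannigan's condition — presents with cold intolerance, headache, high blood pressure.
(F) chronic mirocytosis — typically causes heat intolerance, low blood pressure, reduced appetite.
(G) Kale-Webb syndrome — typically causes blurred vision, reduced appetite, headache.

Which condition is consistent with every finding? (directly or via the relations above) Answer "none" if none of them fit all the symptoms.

Testing each hypothesis:
(A) Tessaric fever — fails on low blood pressure, fatigue, headache, blurred vision, night sweats (predicts high blood pressure, not low blood pressure)
(B) type-II ferritosis — low blood pressure NO; reduced appetite yes; fatigue NO; headache yes; blurred vision NO; night sweats NO
(C) Dravin's disease — low blood pressure NO; reduced appetite yes; fatigue yes; headache yes; blurred vision yes; night sweats yes
(D) late-stage kerosis — does not account for fatigue, night sweats
(E) Brannigan's condition — low blood pressure NO; reduced appetite NO; fatigue NO; headache yes; blurred vision NO; night sweats NO
(F) chronic mirocytosis — does not account for fatigue, headache, blurred vision, night sweats
(G) Kale-Webb syndrome — low blood pressure NO; reduced appetite yes; fatigue NO; headache yes; blurred vision yes; night sweats NO
Every candidate fails on at least one observation.

none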